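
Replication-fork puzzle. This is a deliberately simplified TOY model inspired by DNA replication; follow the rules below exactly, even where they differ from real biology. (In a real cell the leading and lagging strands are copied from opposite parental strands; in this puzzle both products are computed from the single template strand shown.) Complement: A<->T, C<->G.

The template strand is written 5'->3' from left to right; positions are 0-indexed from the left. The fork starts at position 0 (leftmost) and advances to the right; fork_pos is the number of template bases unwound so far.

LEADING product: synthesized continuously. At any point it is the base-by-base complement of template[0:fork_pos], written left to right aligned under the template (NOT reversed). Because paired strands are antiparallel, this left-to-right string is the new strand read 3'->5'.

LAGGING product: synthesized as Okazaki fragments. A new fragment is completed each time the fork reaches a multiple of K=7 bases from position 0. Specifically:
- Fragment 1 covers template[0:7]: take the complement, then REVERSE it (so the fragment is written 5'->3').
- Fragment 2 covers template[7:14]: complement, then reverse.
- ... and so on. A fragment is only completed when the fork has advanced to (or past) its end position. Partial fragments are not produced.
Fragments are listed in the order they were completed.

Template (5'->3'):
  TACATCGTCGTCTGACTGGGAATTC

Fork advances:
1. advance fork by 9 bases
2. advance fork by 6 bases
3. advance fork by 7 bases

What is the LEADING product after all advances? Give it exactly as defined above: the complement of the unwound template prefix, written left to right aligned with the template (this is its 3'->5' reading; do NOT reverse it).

Step 1: advance 9 -> fork_pos = 0 + 9 = 9.
Step 2: advance 6 -> fork_pos = 9 + 6 = 15.
Step 3: advance 7 -> fork_pos = 15 + 7 = 22.
Unwound prefix: template[0:22] = TACATCGTCGTCTGACTGGGAA
Complement it base by base (A<->T, C<->G), keeping left-to-right order:
  [0:5] TACAT -> ATGTA
  [5:10] CGTCG -> GCAGC
  [10:15] TCTGA -> AGACT
  [15:20] CTGGG -> GACCC
  [20:22] AA -> TT
Concatenate: ATGTAGCAGCAGACTGACCCTT (length 22; written aligned with the template, i.e. 3'->5').

Answer: ATGTAGCAGCAGACTGACCCTT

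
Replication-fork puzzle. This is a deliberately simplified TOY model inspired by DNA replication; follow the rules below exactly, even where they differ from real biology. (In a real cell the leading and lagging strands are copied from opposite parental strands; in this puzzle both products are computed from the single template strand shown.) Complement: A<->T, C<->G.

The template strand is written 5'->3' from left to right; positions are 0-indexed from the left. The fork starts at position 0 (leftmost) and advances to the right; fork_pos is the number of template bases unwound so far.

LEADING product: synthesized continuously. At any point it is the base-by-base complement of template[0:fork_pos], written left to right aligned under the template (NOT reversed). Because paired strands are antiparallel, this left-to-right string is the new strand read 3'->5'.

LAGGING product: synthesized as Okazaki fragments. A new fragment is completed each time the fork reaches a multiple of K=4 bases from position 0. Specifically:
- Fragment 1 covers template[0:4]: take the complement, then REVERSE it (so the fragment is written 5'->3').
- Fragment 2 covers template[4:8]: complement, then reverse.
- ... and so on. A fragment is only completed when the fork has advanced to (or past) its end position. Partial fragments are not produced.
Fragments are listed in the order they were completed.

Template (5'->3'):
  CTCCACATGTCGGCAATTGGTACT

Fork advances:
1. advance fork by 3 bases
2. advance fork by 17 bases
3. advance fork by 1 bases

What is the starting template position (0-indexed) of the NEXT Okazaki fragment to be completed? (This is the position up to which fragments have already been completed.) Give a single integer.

Step 1: advance 3 -> fork_pos = 0 + 3 = 3. Next multiple of 4 is 4 (not reached); still 0 fragment(s).
Step 2: advance 17 -> fork_pos = 3 + 17 = 20. Reached multiple(s) of 4: 4, 8, 12, 16, 20 -> fragments 1-5 completed (5 total).
Step 3: advance 1 -> fork_pos = 20 + 1 = 21. Next multiple of 4 is 24 (not reached); still 5 fragment(s).
5 fragment(s) completed, covering template[0:20] (5 x 4 = 20). The next fragment, fragment 6, covers template[20:24], so it starts at position 20.

Answer: 20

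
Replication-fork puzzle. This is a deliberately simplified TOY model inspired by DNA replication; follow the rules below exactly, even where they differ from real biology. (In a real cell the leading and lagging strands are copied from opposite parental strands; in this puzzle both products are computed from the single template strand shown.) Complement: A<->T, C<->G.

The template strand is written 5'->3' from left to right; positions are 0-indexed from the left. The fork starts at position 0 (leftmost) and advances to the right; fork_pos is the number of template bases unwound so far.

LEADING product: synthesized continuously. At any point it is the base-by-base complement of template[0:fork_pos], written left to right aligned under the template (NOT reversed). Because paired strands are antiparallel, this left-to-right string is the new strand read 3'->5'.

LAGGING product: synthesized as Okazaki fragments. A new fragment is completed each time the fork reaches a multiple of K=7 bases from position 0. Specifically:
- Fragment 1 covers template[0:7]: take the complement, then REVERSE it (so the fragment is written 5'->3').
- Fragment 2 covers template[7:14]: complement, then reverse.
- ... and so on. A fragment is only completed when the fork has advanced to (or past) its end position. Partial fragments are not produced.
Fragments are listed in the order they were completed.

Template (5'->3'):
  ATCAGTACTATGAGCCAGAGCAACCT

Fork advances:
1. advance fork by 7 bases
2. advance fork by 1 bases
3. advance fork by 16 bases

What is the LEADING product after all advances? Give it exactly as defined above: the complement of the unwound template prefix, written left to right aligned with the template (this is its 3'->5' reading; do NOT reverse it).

Step 1: advance 7 -> fork_pos = 0 + 7 = 7.
Step 2: advance 1 -> fork_pos = 7 + 1 = 8.
Step 3: advance 16 -> fork_pos = 8 + 16 = 24.
Unwound prefix: template[0:24] = ATCAGTACTATGAGCCAGAGCAAC
Complement it base by base (A<->T, C<->G), keeping left-to-right order:
  [0:5] ATCAG -> TAGTC
  [5:10] TACTA -> ATGAT
  [10:15] TGAGC -> ACTCG
  [15:20] CAGAG -> GTCTC
  [20:24] CAAC -> GTTG
Concatenate: TAGTCATGATACTCGGTCTCGTTG (length 24; written aligned with the template, i.e. 3'->5').

Answer: TAGTCATGATACTCGGTCTCGTTG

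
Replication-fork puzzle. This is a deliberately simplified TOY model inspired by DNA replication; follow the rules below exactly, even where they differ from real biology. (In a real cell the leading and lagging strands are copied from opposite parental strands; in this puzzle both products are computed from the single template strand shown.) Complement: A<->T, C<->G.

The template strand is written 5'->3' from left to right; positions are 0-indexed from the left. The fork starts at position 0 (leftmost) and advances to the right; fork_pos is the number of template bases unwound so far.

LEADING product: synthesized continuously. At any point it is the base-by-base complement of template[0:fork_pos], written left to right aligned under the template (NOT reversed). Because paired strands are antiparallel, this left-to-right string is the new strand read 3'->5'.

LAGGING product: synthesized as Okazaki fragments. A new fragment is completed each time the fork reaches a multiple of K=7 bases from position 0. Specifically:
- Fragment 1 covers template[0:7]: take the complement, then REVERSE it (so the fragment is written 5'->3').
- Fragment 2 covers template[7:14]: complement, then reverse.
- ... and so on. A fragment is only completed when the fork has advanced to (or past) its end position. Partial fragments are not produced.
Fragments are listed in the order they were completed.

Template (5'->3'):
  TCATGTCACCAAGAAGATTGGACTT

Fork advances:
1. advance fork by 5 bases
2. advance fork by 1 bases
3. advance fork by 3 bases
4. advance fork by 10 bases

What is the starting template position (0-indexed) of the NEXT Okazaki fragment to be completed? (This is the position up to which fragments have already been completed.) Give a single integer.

Answer: 14

Derivation:
Step 1: advance 5 -> fork_pos = 0 + 5 = 5. Next multiple of 7 is 7 (not reached); still 0 fragment(s).
Step 2: advance 1 -> fork_pos = 5 + 1 = 6. Next multiple of 7 is 7 (not reached); still 0 fragment(s).
Step 3: advance 3 -> fork_pos = 6 + 3 = 9. Reached multiple(s) of 7: 7 -> fragment 1 completed (1 total).
Step 4: advance 10 -> fork_pos = 9 + 10 = 19. Reached multiple(s) of 7: 14 -> fragment 2 completed (2 total).
2 fragment(s) completed, covering template[0:14] (2 x 7 = 14). The next fragment, fragment 3, covers template[14:21], so it starts at position 14.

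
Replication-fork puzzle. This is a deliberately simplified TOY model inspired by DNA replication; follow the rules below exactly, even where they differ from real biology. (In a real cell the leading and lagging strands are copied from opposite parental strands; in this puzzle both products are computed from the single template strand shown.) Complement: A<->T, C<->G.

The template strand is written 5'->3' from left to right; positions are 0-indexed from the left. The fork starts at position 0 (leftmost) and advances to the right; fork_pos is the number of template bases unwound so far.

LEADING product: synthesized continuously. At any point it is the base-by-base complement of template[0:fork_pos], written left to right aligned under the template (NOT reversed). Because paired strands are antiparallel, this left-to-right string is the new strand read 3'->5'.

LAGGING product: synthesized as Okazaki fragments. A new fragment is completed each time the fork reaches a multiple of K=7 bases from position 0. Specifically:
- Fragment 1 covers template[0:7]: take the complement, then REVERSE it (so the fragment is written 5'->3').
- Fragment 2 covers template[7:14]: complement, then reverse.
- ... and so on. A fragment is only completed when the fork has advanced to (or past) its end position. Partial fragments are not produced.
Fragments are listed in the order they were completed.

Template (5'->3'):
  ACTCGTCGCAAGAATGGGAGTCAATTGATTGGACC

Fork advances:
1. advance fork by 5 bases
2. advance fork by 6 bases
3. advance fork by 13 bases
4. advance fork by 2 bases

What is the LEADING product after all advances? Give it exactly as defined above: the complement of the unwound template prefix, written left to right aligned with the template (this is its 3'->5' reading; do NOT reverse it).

Step 1: advance 5 -> fork_pos = 0 + 5 = 5.
Step 2: advance 6 -> fork_pos = 5 + 6 = 11.
Step 3: advance 13 -> fork_pos = 11 + 13 = 24.
Step 4: advance 2 -> fork_pos = 24 + 2 = 26.
Unwound prefix: template[0:26] = ACTCGTCGCAAGAATGGGAGTCAATT
Complement it base by base (A<->T, C<->G), keeping left-to-right order:
  [0:5] ACTCG -> TGAGC
  [5:10] TCGCA -> AGCGT
  [10:15] AGAAT -> TCTTA
  [15:20] GGGAG -> CCCTC
  [20:25] TCAAT -> AGTTA
  [25:26] T -> A
Concatenate: TGAGCAGCGTTCTTACCCTCAGTTAA (length 26; written aligned with the template, i.e. 3'->5').

Answer: TGAGCAGCGTTCTTACCCTCAGTTAA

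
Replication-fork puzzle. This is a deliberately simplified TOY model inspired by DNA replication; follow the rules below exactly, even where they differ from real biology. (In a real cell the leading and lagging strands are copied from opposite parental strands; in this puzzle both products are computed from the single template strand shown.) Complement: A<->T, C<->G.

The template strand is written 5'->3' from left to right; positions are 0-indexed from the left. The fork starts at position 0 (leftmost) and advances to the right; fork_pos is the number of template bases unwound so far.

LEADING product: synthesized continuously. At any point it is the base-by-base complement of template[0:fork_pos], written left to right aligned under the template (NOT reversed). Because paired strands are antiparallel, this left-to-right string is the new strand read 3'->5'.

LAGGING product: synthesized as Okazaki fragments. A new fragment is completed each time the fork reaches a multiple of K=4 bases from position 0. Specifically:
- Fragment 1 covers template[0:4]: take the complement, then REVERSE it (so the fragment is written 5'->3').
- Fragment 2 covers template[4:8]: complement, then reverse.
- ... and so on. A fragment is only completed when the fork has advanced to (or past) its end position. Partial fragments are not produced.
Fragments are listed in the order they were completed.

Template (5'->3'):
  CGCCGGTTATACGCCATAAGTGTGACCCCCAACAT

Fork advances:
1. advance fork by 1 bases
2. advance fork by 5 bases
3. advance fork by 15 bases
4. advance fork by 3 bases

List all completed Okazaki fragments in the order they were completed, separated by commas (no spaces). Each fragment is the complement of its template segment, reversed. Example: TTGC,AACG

Step 1: advance 1 -> fork_pos = 0 + 1 = 1. Next multiple of 4 is 4 (not reached); still 0 fragment(s).
Step 2: advance 5 -> fork_pos = 1 + 5 = 6. Reached multiple(s) of 4: 4 -> fragment 1 completed (1 total).
Step 3: advance 15 -> fork_pos = 6 + 15 = 21. Reached multiple(s) of 4: 8, 12, 16, 20 -> fragments 2-5 completed (5 total).
Step 4: advance 3 -> fork_pos = 21 + 3 = 24. Reached multiple(s) of 4: 24 -> fragment 6 completed (6 total).
Final fork_pos = 24, so 6 fragment(s) are complete. Build each: template segment -> complement -> reverse.
Fragment 1: template[0:4] = CGCC -> complement GCGG -> reversed GGCG
Fragment 2: template[4:8] = GGTT -> complement CCAA -> reversed AACC
Fragment 3: template[8:12] = ATAC -> complement TATG -> reversed GTAT
Fragment 4: template[12:16] = GCCA -> complement CGGT -> reversed TGGC
Fragment 5: template[16:20] = TAAG -> complement ATTC -> reversed CTTA
Fragment 6: template[20:24] = TGTG -> complement ACAC -> reversed CACA

Answer: GGCG,AACC,GTAT,TGGC,CTTA,CACA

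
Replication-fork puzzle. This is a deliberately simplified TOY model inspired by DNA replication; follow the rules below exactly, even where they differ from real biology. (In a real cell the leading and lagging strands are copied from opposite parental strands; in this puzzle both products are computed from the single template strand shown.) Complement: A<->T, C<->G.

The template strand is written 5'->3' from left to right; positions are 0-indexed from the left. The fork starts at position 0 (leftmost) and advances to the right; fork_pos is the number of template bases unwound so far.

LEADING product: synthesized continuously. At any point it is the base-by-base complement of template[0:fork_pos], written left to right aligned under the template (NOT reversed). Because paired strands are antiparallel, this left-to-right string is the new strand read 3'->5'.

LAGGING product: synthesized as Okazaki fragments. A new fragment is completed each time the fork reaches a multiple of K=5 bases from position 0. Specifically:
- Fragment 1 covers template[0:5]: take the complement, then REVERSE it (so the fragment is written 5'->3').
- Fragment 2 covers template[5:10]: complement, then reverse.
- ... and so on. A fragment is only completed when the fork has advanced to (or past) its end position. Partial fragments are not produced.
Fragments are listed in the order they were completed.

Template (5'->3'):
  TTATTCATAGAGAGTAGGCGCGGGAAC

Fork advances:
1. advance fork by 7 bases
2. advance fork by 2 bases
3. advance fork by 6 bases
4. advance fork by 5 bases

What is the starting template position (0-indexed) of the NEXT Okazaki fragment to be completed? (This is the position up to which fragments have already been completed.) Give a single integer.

Answer: 20

Derivation:
Step 1: advance 7 -> fork_pos = 0 + 7 = 7. Reached multiple(s) of 5: 5 -> fragment 1 completed (1 total).
Step 2: advance 2 -> fork_pos = 7 + 2 = 9. Next multiple of 5 is 10 (not reached); still 1 fragment(s).
Step 3: advance 6 -> fork_pos = 9 + 6 = 15. Reached multiple(s) of 5: 10, 15 -> fragments 2-3 completed (3 total).
Step 4: advance 5 -> fork_pos = 15 + 5 = 20. Reached multiple(s) of 5: 20 -> fragment 4 completed (4 total).
4 fragment(s) completed, covering template[0:20] (4 x 5 = 20). The next fragment, fragment 5, covers template[20:25], so it starts at position 20.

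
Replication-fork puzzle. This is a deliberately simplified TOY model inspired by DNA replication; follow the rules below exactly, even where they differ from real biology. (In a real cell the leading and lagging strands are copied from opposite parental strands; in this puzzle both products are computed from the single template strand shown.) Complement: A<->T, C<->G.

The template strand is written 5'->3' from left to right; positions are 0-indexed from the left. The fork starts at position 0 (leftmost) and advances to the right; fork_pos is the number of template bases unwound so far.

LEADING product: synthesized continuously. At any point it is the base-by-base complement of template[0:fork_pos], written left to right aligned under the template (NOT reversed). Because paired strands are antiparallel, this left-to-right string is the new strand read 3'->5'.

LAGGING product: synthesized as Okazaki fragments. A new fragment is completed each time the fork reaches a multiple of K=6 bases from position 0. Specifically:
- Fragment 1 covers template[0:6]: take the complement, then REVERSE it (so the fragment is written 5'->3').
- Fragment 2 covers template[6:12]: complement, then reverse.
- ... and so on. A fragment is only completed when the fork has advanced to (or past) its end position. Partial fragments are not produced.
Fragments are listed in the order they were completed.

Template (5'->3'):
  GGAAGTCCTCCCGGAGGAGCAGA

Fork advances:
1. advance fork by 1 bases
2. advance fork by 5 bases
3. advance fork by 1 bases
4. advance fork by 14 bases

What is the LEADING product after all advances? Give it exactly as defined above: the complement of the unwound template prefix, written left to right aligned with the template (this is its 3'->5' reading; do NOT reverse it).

Answer: CCTTCAGGAGGGCCTCCTCGT

Derivation:
Step 1: advance 1 -> fork_pos = 0 + 1 = 1.
Step 2: advance 5 -> fork_pos = 1 + 5 = 6.
Step 3: advance 1 -> fork_pos = 6 + 1 = 7.
Step 4: advance 14 -> fork_pos = 7 + 14 = 21.
Unwound prefix: template[0:21] = GGAAGTCCTCCCGGAGGAGCA
Complement it base by base (A<->T, C<->G), keeping left-to-right order:
  [0:5] GGAAG -> CCTTC
  [5:10] TCCTC -> AGGAG
  [10:15] CCGGA -> GGCCT
  [15:20] GGAGC -> CCTCG
  [20:21] A -> T
Concatenate: CCTTCAGGAGGGCCTCCTCGT (length 21; written aligned with the template, i.e. 3'->5').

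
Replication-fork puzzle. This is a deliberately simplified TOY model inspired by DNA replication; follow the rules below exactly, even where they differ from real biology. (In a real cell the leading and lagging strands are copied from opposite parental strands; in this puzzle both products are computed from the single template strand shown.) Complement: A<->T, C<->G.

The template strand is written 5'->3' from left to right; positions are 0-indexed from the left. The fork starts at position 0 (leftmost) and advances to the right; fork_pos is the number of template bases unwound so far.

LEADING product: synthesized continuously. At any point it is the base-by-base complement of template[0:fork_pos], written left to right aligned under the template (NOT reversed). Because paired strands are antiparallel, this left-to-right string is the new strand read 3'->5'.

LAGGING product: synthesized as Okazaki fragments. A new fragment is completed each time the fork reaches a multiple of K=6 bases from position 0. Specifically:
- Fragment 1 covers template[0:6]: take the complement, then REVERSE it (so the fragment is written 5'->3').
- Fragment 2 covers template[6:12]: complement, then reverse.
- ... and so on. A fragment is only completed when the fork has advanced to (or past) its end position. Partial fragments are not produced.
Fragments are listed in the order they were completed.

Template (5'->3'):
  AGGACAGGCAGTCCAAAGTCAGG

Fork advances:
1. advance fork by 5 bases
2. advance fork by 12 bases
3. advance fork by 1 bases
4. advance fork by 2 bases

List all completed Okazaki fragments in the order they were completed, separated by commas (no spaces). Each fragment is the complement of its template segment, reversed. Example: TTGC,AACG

Answer: TGTCCT,ACTGCC,CTTTGG

Derivation:
Step 1: advance 5 -> fork_pos = 0 + 5 = 5. Next multiple of 6 is 6 (not reached); still 0 fragment(s).
Step 2: advance 12 -> fork_pos = 5 + 12 = 17. Reached multiple(s) of 6: 6, 12 -> fragments 1-2 completed (2 total).
Step 3: advance 1 -> fork_pos = 17 + 1 = 18. Reached multiple(s) of 6: 18 -> fragment 3 completed (3 total).
Step 4: advance 2 -> fork_pos = 18 + 2 = 20. Next multiple of 6 is 24 (not reached); still 3 fragment(s).
Final fork_pos = 20, so 3 fragment(s) are complete. Build each: template segment -> complement -> reverse.
Fragment 1: template[0:6] = AGGACA -> complement TCCTGT -> reversed TGTCCT
Fragment 2: template[6:12] = GGCAGT -> complement CCGTCA -> reversed ACTGCC
Fragment 3: template[12:18] = CCAAAG -> complement GGTTTC -> reversed CTTTGG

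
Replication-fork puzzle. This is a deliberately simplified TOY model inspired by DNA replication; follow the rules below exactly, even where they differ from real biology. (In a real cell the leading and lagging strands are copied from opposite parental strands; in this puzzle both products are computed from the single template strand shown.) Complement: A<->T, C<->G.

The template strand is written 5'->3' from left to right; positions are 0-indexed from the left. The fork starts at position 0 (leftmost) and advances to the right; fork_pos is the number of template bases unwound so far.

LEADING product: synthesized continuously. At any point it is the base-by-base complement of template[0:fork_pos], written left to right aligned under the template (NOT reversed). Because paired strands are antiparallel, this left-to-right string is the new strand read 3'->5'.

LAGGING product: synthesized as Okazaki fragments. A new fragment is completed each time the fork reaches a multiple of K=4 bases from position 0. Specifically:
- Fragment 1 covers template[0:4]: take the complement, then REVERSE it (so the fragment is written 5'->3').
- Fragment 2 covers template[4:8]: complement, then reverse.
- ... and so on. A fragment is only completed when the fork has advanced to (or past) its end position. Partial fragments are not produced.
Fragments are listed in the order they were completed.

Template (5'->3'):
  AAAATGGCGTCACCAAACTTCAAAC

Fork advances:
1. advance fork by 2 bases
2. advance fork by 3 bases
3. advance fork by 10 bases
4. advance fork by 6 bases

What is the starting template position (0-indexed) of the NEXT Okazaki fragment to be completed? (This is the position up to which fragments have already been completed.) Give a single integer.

Step 1: advance 2 -> fork_pos = 0 + 2 = 2. Next multiple of 4 is 4 (not reached); still 0 fragment(s).
Step 2: advance 3 -> fork_pos = 2 + 3 = 5. Reached multiple(s) of 4: 4 -> fragment 1 completed (1 total).
Step 3: advance 10 -> fork_pos = 5 + 10 = 15. Reached multiple(s) of 4: 8, 12 -> fragments 2-3 completed (3 total).
Step 4: advance 6 -> fork_pos = 15 + 6 = 21. Reached multiple(s) of 4: 16, 20 -> fragments 4-5 completed (5 total).
5 fragment(s) completed, covering template[0:20] (5 x 4 = 20). The next fragment, fragment 6, covers template[20:24], so it starts at position 20.

Answer: 20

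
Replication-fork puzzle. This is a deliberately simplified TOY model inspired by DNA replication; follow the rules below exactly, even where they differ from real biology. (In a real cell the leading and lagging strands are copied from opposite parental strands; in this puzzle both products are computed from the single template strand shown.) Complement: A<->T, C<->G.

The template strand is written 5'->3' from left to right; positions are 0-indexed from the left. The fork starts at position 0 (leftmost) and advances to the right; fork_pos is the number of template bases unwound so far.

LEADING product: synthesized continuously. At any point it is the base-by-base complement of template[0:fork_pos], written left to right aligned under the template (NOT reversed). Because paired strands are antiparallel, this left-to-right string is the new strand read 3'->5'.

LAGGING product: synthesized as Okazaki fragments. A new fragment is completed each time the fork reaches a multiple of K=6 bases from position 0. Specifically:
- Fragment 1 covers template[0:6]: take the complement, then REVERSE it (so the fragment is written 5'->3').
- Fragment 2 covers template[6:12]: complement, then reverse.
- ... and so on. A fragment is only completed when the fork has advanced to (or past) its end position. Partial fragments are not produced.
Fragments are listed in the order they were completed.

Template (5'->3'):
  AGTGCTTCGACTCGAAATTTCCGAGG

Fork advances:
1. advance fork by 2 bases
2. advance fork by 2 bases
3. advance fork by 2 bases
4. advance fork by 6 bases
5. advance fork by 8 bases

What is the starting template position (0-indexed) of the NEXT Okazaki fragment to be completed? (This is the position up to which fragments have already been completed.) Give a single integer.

Answer: 18

Derivation:
Step 1: advance 2 -> fork_pos = 0 + 2 = 2. Next multiple of 6 is 6 (not reached); still 0 fragment(s).
Step 2: advance 2 -> fork_pos = 2 + 2 = 4. Next multiple of 6 is 6 (not reached); still 0 fragment(s).
Step 3: advance 2 -> fork_pos = 4 + 2 = 6. Reached multiple(s) of 6: 6 -> fragment 1 completed (1 total).
Step 4: advance 6 -> fork_pos = 6 + 6 = 12. Reached multiple(s) of 6: 12 -> fragment 2 completed (2 total).
Step 5: advance 8 -> fork_pos = 12 + 8 = 20. Reached multiple(s) of 6: 18 -> fragment 3 completed (3 total).
3 fragment(s) completed, covering template[0:18] (3 x 6 = 18). The next fragment, fragment 4, covers template[18:24], so it starts at position 18.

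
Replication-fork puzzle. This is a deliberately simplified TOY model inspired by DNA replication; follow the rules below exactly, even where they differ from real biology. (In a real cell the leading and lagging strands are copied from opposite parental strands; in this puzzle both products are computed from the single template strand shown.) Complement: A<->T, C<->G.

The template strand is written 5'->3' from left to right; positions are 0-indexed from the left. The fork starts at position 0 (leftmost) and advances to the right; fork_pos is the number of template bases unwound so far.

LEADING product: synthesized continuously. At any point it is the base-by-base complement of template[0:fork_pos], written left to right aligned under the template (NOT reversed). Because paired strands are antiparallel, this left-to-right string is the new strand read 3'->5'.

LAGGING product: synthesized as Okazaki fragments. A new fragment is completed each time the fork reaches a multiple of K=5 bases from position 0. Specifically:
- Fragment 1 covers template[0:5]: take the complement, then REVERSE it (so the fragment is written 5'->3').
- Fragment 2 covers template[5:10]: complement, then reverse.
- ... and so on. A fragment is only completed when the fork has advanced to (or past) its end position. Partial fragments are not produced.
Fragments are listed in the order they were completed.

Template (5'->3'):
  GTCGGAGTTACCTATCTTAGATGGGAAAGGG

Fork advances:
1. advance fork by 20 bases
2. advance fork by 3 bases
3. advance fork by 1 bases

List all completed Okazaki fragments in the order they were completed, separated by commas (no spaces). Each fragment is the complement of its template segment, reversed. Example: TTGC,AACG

Answer: CCGAC,TAACT,ATAGG,CTAAG

Derivation:
Step 1: advance 20 -> fork_pos = 0 + 20 = 20. Reached multiple(s) of 5: 5, 10, 15, 20 -> fragments 1-4 completed (4 total).
Step 2: advance 3 -> fork_pos = 20 + 3 = 23. Next multiple of 5 is 25 (not reached); still 4 fragment(s).
Step 3: advance 1 -> fork_pos = 23 + 1 = 24. Next multiple of 5 is 25 (not reached); still 4 fragment(s).
Final fork_pos = 24, so 4 fragment(s) are complete. Build each: template segment -> complement -> reverse.
Fragment 1: template[0:5] = GTCGG -> complement CAGCC -> reversed CCGAC
Fragment 2: template[5:10] = AGTTA -> complement TCAAT -> reversed TAACT
Fragment 3: template[10:15] = CCTAT -> complement GGATA -> reversed ATAGG
Fragment 4: template[15:20] = CTTAG -> complement GAATC -> reversed CTAAG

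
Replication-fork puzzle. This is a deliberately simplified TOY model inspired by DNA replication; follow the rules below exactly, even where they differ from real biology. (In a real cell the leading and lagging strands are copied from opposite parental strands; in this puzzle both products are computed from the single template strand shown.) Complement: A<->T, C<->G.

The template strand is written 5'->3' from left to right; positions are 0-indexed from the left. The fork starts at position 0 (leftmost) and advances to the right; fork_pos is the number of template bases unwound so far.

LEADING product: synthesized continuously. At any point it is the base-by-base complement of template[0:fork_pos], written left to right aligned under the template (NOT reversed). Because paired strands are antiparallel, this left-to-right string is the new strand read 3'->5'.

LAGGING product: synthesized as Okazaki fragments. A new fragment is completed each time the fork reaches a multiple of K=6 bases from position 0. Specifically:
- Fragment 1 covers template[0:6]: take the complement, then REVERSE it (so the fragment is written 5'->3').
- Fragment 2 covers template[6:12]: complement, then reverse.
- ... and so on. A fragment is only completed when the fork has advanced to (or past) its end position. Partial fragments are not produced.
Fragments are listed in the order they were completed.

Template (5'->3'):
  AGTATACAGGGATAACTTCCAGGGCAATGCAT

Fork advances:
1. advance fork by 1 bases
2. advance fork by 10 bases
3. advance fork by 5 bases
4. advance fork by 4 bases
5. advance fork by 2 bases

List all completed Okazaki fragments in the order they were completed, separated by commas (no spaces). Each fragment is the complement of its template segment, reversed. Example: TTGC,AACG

Step 1: advance 1 -> fork_pos = 0 + 1 = 1. Next multiple of 6 is 6 (not reached); still 0 fragment(s).
Step 2: advance 10 -> fork_pos = 1 + 10 = 11. Reached multiple(s) of 6: 6 -> fragment 1 completed (1 total).
Step 3: advance 5 -> fork_pos = 11 + 5 = 16. Reached multiple(s) of 6: 12 -> fragment 2 completed (2 total).
Step 4: advance 4 -> fork_pos = 16 + 4 = 20. Reached multiple(s) of 6: 18 -> fragment 3 completed (3 total).
Step 5: advance 2 -> fork_pos = 20 + 2 = 22. Next multiple of 6 is 24 (not reached); still 3 fragment(s).
Final fork_pos = 22, so 3 fragment(s) are complete. Build each: template segment -> complement -> reverse.
Fragment 1: template[0:6] = AGTATA -> complement TCATAT -> reversed TATACT
Fragment 2: template[6:12] = CAGGGA -> complement GTCCCT -> reversed TCCCTG
Fragment 3: template[12:18] = TAACTT -> complement ATTGAA -> reversed AAGTTA

Answer: TATACT,TCCCTG,AAGTTA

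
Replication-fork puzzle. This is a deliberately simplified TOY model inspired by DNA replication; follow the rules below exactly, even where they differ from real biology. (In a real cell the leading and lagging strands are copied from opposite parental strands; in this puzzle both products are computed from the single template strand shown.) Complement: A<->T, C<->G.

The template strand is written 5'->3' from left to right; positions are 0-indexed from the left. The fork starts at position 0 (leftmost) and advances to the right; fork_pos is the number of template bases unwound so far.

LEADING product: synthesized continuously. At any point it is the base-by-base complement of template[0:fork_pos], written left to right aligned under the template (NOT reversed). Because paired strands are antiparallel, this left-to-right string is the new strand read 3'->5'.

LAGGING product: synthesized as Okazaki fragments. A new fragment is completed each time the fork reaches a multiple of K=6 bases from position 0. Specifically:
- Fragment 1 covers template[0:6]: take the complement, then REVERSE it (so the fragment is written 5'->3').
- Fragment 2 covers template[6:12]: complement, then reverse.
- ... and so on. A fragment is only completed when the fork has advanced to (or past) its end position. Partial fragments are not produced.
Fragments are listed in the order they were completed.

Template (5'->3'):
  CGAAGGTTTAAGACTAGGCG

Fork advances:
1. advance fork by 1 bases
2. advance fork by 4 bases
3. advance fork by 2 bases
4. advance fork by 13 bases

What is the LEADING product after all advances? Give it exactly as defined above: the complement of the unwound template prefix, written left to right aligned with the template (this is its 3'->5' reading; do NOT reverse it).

Step 1: advance 1 -> fork_pos = 0 + 1 = 1.
Step 2: advance 4 -> fork_pos = 1 + 4 = 5.
Step 3: advance 2 -> fork_pos = 5 + 2 = 7.
Step 4: advance 13 -> fork_pos = 7 + 13 = 20.
Unwound prefix: template[0:20] = CGAAGGTTTAAGACTAGGCG
Complement it base by base (A<->T, C<->G), keeping left-to-right order:
  [0:5] CGAAG -> GCTTC
  [5:10] GTTTA -> CAAAT
  [10:15] AGACT -> TCTGA
  [15:20] AGGCG -> TCCGC
Concatenate: GCTTCCAAATTCTGATCCGC (length 20; written aligned with the template, i.e. 3'->5').

Answer: GCTTCCAAATTCTGATCCGC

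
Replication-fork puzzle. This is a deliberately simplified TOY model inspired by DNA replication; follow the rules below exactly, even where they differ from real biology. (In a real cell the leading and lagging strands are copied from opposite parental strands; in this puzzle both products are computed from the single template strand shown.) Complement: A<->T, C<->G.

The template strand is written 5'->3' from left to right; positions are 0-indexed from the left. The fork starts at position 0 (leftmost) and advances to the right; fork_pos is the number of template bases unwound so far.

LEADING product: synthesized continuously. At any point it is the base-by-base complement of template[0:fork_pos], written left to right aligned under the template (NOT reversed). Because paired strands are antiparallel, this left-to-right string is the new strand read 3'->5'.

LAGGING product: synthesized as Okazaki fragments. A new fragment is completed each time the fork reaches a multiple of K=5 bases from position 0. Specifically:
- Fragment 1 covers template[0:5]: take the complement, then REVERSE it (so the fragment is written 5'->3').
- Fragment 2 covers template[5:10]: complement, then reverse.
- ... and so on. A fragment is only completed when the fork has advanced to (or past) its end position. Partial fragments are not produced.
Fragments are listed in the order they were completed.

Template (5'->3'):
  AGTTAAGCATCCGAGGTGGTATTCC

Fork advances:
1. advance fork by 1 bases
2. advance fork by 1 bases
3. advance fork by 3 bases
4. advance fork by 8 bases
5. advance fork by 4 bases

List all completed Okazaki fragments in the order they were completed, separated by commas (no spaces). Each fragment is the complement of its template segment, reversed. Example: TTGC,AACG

Step 1: advance 1 -> fork_pos = 0 + 1 = 1. Next multiple of 5 is 5 (not reached); still 0 fragment(s).
Step 2: advance 1 -> fork_pos = 1 + 1 = 2. Next multiple of 5 is 5 (not reached); still 0 fragment(s).
Step 3: advance 3 -> fork_pos = 2 + 3 = 5. Reached multiple(s) of 5: 5 -> fragment 1 completed (1 total).
Step 4: advance 8 -> fork_pos = 5 + 8 = 13. Reached multiple(s) of 5: 10 -> fragment 2 completed (2 total).
Step 5: advance 4 -> fork_pos = 13 + 4 = 17. Reached multiple(s) of 5: 15 -> fragment 3 completed (3 total).
Final fork_pos = 17, so 3 fragment(s) are complete. Build each: template segment -> complement -> reverse.
Fragment 1: template[0:5] = AGTTA -> complement TCAAT -> reversed TAACT
Fragment 2: template[5:10] = AGCAT -> complement TCGTA -> reversed ATGCT
Fragment 3: template[10:15] = CCGAG -> complement GGCTC -> reversed CTCGG

Answer: TAACT,ATGCT,CTCGG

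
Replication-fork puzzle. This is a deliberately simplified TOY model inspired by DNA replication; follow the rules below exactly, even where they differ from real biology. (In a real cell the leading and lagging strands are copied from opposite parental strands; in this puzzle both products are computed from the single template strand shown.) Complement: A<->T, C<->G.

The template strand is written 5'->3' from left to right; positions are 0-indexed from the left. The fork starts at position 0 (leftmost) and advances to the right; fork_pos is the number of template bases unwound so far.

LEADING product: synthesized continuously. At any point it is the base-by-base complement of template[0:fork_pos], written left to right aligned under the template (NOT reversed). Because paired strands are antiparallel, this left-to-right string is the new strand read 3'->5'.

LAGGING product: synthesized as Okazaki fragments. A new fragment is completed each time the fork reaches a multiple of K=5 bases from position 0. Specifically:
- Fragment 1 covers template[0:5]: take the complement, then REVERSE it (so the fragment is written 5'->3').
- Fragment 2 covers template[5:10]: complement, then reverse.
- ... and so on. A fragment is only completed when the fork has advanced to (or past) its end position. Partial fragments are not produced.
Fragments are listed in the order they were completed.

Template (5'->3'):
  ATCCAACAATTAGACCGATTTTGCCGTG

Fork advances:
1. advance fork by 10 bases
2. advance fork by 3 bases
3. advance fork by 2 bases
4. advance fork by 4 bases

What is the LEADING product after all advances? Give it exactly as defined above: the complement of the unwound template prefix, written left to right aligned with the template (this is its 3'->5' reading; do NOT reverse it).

Step 1: advance 10 -> fork_pos = 0 + 10 = 10.
Step 2: advance 3 -> fork_pos = 10 + 3 = 13.
Step 3: advance 2 -> fork_pos = 13 + 2 = 15.
Step 4: advance 4 -> fork_pos = 15 + 4 = 19.
Unwound prefix: template[0:19] = ATCCAACAATTAGACCGAT
Complement it base by base (A<->T, C<->G), keeping left-to-right order:
  [0:5] ATCCA -> TAGGT
  [5:10] ACAAT -> TGTTA
  [10:15] TAGAC -> ATCTG
  [15:19] CGAT -> GCTA
Concatenate: TAGGTTGTTAATCTGGCTA (length 19; written aligned with the template, i.e. 3'->5').

Answer: TAGGTTGTTAATCTGGCTA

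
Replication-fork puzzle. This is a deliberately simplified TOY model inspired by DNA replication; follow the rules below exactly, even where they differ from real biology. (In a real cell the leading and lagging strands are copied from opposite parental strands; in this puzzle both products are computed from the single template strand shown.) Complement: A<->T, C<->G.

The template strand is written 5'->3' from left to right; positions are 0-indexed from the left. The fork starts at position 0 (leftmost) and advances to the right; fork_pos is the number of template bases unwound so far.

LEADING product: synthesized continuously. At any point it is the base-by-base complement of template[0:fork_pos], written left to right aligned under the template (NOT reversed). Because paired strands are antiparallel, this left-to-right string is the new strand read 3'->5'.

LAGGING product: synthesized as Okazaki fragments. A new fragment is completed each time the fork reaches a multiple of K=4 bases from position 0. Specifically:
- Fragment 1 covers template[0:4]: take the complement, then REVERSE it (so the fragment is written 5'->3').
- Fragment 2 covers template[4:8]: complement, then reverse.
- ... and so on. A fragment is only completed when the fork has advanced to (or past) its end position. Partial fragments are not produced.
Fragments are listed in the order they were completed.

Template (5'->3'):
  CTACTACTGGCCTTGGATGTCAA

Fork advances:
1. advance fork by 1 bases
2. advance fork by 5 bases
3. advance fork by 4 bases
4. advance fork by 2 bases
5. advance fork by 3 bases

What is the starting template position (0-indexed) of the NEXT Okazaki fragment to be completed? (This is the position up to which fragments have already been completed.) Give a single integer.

Step 1: advance 1 -> fork_pos = 0 + 1 = 1. Next multiple of 4 is 4 (not reached); still 0 fragment(s).
Step 2: advance 5 -> fork_pos = 1 + 5 = 6. Reached multiple(s) of 4: 4 -> fragment 1 completed (1 total).
Step 3: advance 4 -> fork_pos = 6 + 4 = 10. Reached multiple(s) of 4: 8 -> fragment 2 completed (2 total).
Step 4: advance 2 -> fork_pos = 10 + 2 = 12. Reached multiple(s) of 4: 12 -> fragment 3 completed (3 total).
Step 5: advance 3 -> fork_pos = 12 + 3 = 15. Next multiple of 4 is 16 (not reached); still 3 fragment(s).
3 fragment(s) completed, covering template[0:12] (3 x 4 = 12). The next fragment, fragment 4, covers template[12:16], so it starts at position 12.

Answer: 12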